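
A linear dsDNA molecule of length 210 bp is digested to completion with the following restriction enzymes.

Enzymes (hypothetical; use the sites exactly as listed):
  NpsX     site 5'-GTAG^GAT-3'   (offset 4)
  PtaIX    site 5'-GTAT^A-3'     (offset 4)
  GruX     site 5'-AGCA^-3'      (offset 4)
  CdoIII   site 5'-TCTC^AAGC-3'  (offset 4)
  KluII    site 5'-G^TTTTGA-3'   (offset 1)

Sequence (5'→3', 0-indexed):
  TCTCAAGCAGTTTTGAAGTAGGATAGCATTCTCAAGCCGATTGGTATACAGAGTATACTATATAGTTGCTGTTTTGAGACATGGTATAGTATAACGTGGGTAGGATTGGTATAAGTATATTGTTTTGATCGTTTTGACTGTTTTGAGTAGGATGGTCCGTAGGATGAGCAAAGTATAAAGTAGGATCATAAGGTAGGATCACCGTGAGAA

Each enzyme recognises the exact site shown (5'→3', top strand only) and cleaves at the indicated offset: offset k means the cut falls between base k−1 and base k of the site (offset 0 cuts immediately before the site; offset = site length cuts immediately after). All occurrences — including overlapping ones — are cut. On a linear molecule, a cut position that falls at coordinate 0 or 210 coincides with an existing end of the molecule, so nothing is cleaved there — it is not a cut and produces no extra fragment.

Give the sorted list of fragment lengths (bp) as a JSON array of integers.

[1,4,4,5,5,5,6,6,7,7,8,9,9,9,9,10,11,11,12,13,14,14,15,16]

Per-enzyme occurrences:
  NpsX (GTAGGAT, off=4): starts [17, 99, 146, 158, 179, 192] → cuts [21, 103, 150, 162, 183, 196]
  PtaIX (GTATA, off=4): starts [43, 52, 83, 88, 108, 114, 172] → cuts [47, 56, 87, 92, 112, 118, 176]
  GruX (AGCA, off=4): starts [5, 24, 166] → cuts [9, 28, 170]
  CdoIII (TCTCAAGC, off=4): starts [0, 29] → cuts [4, 33]
  KluII (GTTTTGA, off=1): starts [9, 70, 121, 130, 139] → cuts [10, 71, 122, 131, 140]

Pooled cuts: [4, 9, 10, 21, 28, 33, 47, 56, 71, 87, 92, 103, 112, 118, 122, 131, 140, 150, 162, 170, 176, 183, 196]

Fragment lengths:
  [0,4): 4 bp
  [4,9): 5 bp
  [9,10): 1 bp
  [10,21): 11 bp
  [21,28): 7 bp
  [28,33): 5 bp
  [33,47): 14 bp
  [47,56): 9 bp
  [56,71): 15 bp
  [71,87): 16 bp
  [87,92): 5 bp
  [92,103): 11 bp
  [103,112): 9 bp
  [112,118): 6 bp
  [118,122): 4 bp
  [122,131): 9 bp
  [131,140): 9 bp
  [140,150): 10 bp
  [150,162): 12 bp
  [162,170): 8 bp
  [170,176): 6 bp
  [176,183): 7 bp
  [183,196): 13 bp
  [196,210): 14 bp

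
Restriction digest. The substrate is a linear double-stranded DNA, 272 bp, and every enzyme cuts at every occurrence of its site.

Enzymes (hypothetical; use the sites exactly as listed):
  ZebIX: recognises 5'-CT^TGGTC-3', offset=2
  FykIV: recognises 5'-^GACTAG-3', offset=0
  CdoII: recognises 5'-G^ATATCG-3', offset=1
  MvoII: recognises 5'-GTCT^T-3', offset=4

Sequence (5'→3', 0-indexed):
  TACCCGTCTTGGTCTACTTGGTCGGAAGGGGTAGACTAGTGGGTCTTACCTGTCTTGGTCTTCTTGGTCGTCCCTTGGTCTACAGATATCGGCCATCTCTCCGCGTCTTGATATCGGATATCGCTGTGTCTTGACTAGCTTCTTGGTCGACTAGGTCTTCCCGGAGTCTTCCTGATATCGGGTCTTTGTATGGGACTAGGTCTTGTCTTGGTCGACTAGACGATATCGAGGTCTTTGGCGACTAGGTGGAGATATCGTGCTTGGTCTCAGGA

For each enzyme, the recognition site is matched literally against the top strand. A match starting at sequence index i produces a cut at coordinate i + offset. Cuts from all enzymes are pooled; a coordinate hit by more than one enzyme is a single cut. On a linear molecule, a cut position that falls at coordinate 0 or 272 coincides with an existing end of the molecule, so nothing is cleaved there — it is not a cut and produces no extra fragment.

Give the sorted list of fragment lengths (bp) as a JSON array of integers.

[1,2,3,5,5,5,5,5,6,7,8,9,9,9,9,10,10,10,10,11,11,11,11,11,12,12,13,14,15,23]

Site scan:
  ZebIX (CTTGGTC, off=2): starts [7, 16, 53, 62, 73, 141, 206, 259] → cuts [9, 18, 55, 64, 75, 143, 208, 261]
  FykIV (GACTAG, off=0): starts [33, 132, 148, 193, 213, 239] → cuts [33, 132, 148, 193, 213, 239]
  CdoII (GATATCG, off=1): starts [84, 109, 116, 173, 221, 250] → cuts [85, 110, 117, 174, 222, 251]
  MvoII (GTCTT, off=4): starts [5, 42, 51, 57, 104, 127, 154, 165, 181, 199, 204, 230] → cuts [9, 46, 55, 61, 108, 131, 158, 169, 185, 203, 208, 234]

Pooled cuts: [9, 18, 33, 46, 55, 61, 64, 75, 85, 108, 110, 117, 131, 132, 143, 148, 158, 169, 174, 185, 193, 203, 208, 213, 222, 234, 239, 251, 261]

Fragments:
  [0,9): 9 bp
  [9,18): 9 bp
  [18,33): 15 bp
  [33,46): 13 bp
  [46,55): 9 bp
  [55,61): 6 bp
  [61,64): 3 bp
  [64,75): 11 bp
  [75,85): 10 bp
  [85,108): 23 bp
  [108,110): 2 bp
  [110,117): 7 bp
  [117,131): 14 bp
  [131,132): 1 bp
  [132,143): 11 bp
  [143,148): 5 bp
  [148,158): 10 bp
  [158,169): 11 bp
  [169,174): 5 bp
  [174,185): 11 bp
  [185,193): 8 bp
  [193,203): 10 bp
  [203,208): 5 bp
  [208,213): 5 bp
  [213,222): 9 bp
  [222,234): 12 bp
  [234,239): 5 bp
  [239,251): 12 bp
  [251,261): 10 bp
  [261,272): 11 bp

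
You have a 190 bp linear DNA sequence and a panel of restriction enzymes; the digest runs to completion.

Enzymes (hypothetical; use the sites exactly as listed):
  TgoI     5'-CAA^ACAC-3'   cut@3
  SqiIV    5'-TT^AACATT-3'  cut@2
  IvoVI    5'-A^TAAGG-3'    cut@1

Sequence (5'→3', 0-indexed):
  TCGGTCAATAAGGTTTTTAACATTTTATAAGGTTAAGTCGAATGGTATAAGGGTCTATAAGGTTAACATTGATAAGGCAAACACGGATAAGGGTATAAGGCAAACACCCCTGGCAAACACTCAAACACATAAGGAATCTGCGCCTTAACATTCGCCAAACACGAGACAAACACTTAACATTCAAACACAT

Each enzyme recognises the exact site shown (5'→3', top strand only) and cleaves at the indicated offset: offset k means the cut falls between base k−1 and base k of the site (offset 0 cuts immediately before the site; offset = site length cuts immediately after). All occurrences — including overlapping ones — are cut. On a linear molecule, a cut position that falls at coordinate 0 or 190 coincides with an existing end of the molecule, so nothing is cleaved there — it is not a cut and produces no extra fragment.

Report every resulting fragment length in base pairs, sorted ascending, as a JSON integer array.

[5,6,6,7,7,8,8,8,8,8,8,9,9,10,10,11,12,13,17,20]

Site scan:
  TgoI CAAACAC/3: at [77, 100, 113, 121, 155, 166, 181] ⇒ [80, 103, 116, 124, 158, 169, 184]
  SqiIV TTAACATT/2: at [16, 62, 144, 173] ⇒ [18, 64, 146, 175]
  IvoVI ATAAGG/1: at [7, 26, 46, 56, 71, 86, 94, 128] ⇒ [8, 27, 47, 57, 72, 87, 95, 129]

All cut coordinates (distinct, sorted): [8, 18, 27, 47, 57, 64, 72, 80, 87, 95, 103, 116, 124, 129, 146, 158, 169, 175, 184]

Fragments:
  [0,8): 8 bp
  [8,18): 10 bp
  [18,27): 9 bp
  [27,47): 20 bp
  [47,57): 10 bp
  [57,64): 7 bp
  [64,72): 8 bp
  [72,80): 8 bp
  [80,87): 7 bp
  [87,95): 8 bp
  [95,103): 8 bp
  [103,116): 13 bp
  [116,124): 8 bp
  [124,129): 5 bp
  [129,146): 17 bp
  [146,158): 12 bp
  [158,169): 11 bp
  [169,175): 6 bp
  [175,184): 9 bp
  [184,190): 6 bp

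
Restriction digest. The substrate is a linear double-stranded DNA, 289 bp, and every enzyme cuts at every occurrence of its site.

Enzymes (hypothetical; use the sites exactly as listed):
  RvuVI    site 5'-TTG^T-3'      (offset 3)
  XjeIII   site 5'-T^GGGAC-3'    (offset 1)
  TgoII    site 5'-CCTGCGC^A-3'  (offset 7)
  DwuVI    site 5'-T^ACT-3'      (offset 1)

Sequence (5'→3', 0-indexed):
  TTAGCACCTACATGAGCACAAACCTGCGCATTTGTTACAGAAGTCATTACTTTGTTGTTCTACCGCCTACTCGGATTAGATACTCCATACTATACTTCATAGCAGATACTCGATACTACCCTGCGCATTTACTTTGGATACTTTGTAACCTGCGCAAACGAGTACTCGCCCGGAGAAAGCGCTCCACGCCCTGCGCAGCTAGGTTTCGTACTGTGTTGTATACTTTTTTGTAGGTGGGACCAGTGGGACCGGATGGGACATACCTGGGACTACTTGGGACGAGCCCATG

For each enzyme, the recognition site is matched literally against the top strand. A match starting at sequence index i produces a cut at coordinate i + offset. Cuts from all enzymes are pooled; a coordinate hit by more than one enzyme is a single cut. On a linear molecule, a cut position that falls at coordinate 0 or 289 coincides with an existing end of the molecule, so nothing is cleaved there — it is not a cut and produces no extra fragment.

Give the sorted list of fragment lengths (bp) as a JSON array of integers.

[3,3,4,4,5,5,5,6,6,6,7,7,8,9,9,9,9,10,10,11,11,12,13,13,14,14,14,29,33]

Scan for sites:
  RvuVI (TTGT, off=3): starts [31, 51, 54, 142, 215, 227] → cuts [34, 54, 57, 145, 218, 230]
  XjeIII (TGGGAC, off=1): starts [234, 243, 253, 264, 274] → cuts [235, 244, 254, 265, 275]
  TgoII (CCTGCGCA, off=7): starts [22, 119, 148, 189] → cuts [29, 126, 155, 196]
  DwuVI (TACT, off=1): starts [47, 67, 80, 87, 92, 106, 113, 129, 138, 162, 208, 220, 270] → cuts [48, 68, 81, 88, 93, 107, 114, 130, 139, 163, 209, 221, 271]

All cut coordinates (distinct, sorted): [29, 34, 48, 54, 57, 68, 81, 88, 93, 107, 114, 126, 130, 139, 145, 155, 163, 196, 209, 218, 221, 230, 235, 244, 254, 265, 271, 275]

Fragment lengths:
  [0,29): 29 bp
  [29,34): 5 bp
  [34,48): 14 bp
  [48,54): 6 bp
  [54,57): 3 bp
  [57,68): 11 bp
  [68,81): 13 bp
  [81,88): 7 bp
  [88,93): 5 bp
  [93,107): 14 bp
  [107,114): 7 bp
  [114,126): 12 bp
  [126,130): 4 bp
  [130,139): 9 bp
  [139,145): 6 bp
  [145,155): 10 bp
  [155,163): 8 bp
  [163,196): 33 bp
  [196,209): 13 bp
  [209,218): 9 bp
  [218,221): 3 bp
  [221,230): 9 bp
  [230,235): 5 bp
  [235,244): 9 bp
  [244,254): 10 bp
  [254,265): 11 bp
  [265,271): 6 bp
  [271,275): 4 bp
  [275,289): 14 bp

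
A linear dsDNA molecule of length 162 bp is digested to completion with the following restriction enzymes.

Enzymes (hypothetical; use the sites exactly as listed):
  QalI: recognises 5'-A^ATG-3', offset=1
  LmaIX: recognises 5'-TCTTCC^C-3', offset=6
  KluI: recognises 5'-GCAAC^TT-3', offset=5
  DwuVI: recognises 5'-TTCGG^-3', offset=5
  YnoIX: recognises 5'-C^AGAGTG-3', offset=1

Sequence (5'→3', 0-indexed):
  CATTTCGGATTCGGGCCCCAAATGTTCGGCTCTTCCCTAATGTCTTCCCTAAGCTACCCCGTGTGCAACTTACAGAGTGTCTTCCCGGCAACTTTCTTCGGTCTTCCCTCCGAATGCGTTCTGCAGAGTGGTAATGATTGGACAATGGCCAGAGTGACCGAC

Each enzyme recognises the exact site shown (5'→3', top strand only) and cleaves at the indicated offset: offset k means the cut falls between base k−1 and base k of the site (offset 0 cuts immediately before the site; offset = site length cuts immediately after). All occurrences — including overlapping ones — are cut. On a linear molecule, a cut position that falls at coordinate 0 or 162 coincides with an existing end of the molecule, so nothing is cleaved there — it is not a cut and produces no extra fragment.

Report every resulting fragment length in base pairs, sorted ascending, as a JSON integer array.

[3,4,6,6,6,6,7,7,7,8,8,9,9,9,11,11,12,12,21]

Per-enzyme occurrences:
  QalI AATG/1: at [20, 38, 112, 132, 143] ⇒ [21, 39, 113, 133, 144]
  LmaIX TCTTCCC/6: at [30, 42, 79, 101] ⇒ [36, 48, 85, 107]
  KluI GCAACTT/5: at [64, 87] ⇒ [69, 92]
  DwuVI TTCGG/5: at [3, 9, 24, 96] ⇒ [8, 14, 29, 101]
  YnoIX CAGAGTG/1: at [72, 123, 149] ⇒ [73, 124, 150]

All cut coordinates (distinct, sorted): [8, 14, 21, 29, 36, 39, 48, 69, 73, 85, 92, 101, 107, 113, 124, 133, 144, 150]

Fragment lengths:
  [0,8): 8 bp
  [8,14): 6 bp
  [14,21): 7 bp
  [21,29): 8 bp
  [29,36): 7 bp
  [36,39): 3 bp
  [39,48): 9 bp
  [48,69): 21 bp
  [69,73): 4 bp
  [73,85): 12 bp
  [85,92): 7 bp
  [92,101): 9 bp
  [101,107): 6 bp
  [107,113): 6 bp
  [113,124): 11 bp
  [124,133): 9 bp
  [133,144): 11 bp
  [144,150): 6 bp
  [150,162): 12 bp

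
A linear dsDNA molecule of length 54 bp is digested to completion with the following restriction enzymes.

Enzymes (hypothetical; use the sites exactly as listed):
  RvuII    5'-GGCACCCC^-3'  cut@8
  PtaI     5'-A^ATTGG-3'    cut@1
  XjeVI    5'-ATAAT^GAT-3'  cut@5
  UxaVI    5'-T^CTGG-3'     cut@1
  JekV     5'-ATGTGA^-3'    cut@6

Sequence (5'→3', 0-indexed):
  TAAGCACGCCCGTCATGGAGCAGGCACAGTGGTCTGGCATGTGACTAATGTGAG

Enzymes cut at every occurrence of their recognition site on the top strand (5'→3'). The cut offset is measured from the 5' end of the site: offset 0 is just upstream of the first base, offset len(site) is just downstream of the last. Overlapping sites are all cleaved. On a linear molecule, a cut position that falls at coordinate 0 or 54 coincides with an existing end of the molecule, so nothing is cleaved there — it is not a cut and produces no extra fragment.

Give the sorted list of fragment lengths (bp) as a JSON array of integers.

Per-enzyme occurrences:
  RvuII (GGCACCCC, off=8): no sites
  PtaI (AATTGG, off=1): no sites
  XjeVI (ATAATGAT, off=5): no sites
  UxaVI (TCTGG, off=1): starts [32] → cuts [33]
  JekV (ATGTGA, off=6): starts [38, 47] → cuts [44, 53]

Pooled cuts: [33, 44, 53]

Fragment lengths:
  [0,33): 33 bp
  [33,44): 11 bp
  [44,53): 9 bp
  [53,54): 1 bp

[1,9,11,33]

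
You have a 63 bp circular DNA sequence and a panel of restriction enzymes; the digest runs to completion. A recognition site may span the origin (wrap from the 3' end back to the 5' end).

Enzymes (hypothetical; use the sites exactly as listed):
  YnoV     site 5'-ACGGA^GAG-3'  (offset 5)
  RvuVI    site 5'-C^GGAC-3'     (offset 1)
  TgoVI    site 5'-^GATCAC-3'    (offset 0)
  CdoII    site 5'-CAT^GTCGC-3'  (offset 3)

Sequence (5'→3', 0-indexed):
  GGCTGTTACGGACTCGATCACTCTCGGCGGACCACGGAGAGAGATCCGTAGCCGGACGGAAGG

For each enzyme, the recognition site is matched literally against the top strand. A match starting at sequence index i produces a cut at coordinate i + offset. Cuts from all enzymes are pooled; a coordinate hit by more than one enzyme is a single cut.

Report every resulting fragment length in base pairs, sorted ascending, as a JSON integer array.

Site scan:
  YnoV ACGGAGAG/5: at [33] ⇒ [38]
  RvuVI CGGAC/1: at [8, 27, 52] ⇒ [9, 28, 53]
  TgoVI GATCAC/0: at [15] ⇒ [15]
  CdoII (CATGTCGC, off=3): no sites

All cut coordinates (distinct, sorted): [9, 15, 28, 38, 53]

Fragment lengths:
  9→15: 6 bp
  15→28: 13 bp
  28→38: 10 bp
  38→53: 15 bp
  53→9 (wrap): 63-53+9 = 19 bp

[6,10,13,15,19]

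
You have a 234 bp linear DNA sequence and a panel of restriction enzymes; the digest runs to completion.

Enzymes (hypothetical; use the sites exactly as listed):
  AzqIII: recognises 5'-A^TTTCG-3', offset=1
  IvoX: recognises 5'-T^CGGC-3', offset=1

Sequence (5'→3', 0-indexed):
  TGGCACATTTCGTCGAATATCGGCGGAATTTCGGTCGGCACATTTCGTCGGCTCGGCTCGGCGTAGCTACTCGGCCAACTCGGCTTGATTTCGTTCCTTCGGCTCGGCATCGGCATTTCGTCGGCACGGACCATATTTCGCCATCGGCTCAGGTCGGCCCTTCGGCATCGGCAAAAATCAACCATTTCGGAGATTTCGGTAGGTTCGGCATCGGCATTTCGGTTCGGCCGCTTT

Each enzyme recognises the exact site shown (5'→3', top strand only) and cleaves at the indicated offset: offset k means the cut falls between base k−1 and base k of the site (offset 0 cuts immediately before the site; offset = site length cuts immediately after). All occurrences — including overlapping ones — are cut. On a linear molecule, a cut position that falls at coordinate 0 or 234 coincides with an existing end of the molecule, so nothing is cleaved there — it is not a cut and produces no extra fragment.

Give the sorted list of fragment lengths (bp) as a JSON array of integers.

Scan for sites:
  AzqIII ATTTCG/1: at [6, 27, 41, 87, 114, 134, 183, 192, 215] ⇒ [7, 28, 42, 88, 115, 135, 184, 193, 216]
  IvoX TCGGC/1: at [19, 34, 47, 52, 57, 70, 79, 98, 103, 109, 120, 143, 153, 161, 167, 204, 210, 223] ⇒ [20, 35, 48, 53, 58, 71, 80, 99, 104, 110, 121, 144, 154, 162, 168, 205, 211, 224]

Pooled cuts: [7, 20, 28, 35, 42, 48, 53, 58, 71, 80, 88, 99, 104, 110, 115, 121, 135, 144, 154, 162, 168, 184, 193, 205, 211, 216, 224]

Fragment lengths:
  [0,7): 7 bp
  [7,20): 13 bp
  [20,28): 8 bp
  [28,35): 7 bp
  [35,42): 7 bp
  [42,48): 6 bp
  [48,53): 5 bp
  [53,58): 5 bp
  [58,71): 13 bp
  [71,80): 9 bp
  [80,88): 8 bp
  [88,99): 11 bp
  [99,104): 5 bp
  [104,110): 6 bp
  [110,115): 5 bp
  [115,121): 6 bp
  [121,135): 14 bp
  [135,144): 9 bp
  [144,154): 10 bp
  [154,162): 8 bp
  [162,168): 6 bp
  [168,184): 16 bp
  [184,193): 9 bp
  [193,205): 12 bp
  [205,211): 6 bp
  [211,216): 5 bp
  [216,224): 8 bp
  [224,234): 10 bp

[5,5,5,5,5,6,6,6,6,6,7,7,7,8,8,8,8,9,9,9,10,10,11,12,13,13,14,16]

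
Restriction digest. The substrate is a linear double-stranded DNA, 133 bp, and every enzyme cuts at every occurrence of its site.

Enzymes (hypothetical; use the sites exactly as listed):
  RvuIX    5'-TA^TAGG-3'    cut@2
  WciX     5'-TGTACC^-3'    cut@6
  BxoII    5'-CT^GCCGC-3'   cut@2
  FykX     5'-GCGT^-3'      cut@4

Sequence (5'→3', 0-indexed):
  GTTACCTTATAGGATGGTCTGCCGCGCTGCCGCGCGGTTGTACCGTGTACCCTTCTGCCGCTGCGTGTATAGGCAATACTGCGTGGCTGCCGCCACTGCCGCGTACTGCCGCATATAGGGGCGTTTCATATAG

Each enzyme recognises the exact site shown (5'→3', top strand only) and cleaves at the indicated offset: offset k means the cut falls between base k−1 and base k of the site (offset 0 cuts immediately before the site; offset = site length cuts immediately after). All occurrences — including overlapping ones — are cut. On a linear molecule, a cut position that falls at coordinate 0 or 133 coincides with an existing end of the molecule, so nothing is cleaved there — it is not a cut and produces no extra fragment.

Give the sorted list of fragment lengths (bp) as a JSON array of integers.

[3,3,4,5,7,7,8,8,9,9,9,9,10,11,15,16]

Site scan:
  RvuIX (TATAGG, off=2): starts [7, 67, 113] → cuts [9, 69, 115]
  WciX (TGTACC, off=6): starts [38, 45] → cuts [44, 51]
  BxoII (CTGCCGC, off=2): starts [18, 26, 54, 86, 95, 105] → cuts [20, 28, 56, 88, 97, 107]
  FykX (GCGT, off=4): starts [62, 80, 100, 120] → cuts [66, 84, 104, 124]

All cut coordinates (distinct, sorted): [9, 20, 28, 44, 51, 56, 66, 69, 84, 88, 97, 104, 107, 115, 124]

Fragments:
  [0,9): 9 bp
  [9,20): 11 bp
  [20,28): 8 bp
  [28,44): 16 bp
  [44,51): 7 bp
  [51,56): 5 bp
  [56,66): 10 bp
  [66,69): 3 bp
  [69,84): 15 bp
  [84,88): 4 bp
  [88,97): 9 bp
  [97,104): 7 bp
  [104,107): 3 bp
  [107,115): 8 bp
  [115,124): 9 bp
  [124,133): 9 bp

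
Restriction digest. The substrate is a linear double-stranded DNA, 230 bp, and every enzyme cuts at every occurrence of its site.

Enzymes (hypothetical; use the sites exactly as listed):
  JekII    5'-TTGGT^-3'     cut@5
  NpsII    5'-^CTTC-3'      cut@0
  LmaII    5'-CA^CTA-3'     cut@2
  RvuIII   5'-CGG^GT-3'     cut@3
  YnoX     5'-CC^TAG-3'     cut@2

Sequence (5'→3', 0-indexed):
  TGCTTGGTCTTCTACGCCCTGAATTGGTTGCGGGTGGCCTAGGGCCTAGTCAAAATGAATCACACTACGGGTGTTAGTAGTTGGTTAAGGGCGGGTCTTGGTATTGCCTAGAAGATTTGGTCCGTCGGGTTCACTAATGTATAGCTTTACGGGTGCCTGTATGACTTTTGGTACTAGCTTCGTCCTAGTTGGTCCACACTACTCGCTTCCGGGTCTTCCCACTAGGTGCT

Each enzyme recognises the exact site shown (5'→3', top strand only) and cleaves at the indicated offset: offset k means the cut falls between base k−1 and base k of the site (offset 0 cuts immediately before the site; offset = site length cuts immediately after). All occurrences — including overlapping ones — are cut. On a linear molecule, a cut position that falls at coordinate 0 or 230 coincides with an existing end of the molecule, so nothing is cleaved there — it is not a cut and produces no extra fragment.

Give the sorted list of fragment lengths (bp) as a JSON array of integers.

Per-enzyme occurrences:
  JekII (TTGGT, off=5): starts [3, 23, 80, 97, 116, 167, 188] → cuts [8, 28, 85, 102, 121, 172, 193]
  NpsII (CTTC, off=0): starts [8, 177, 205, 214] → cuts [8, 177, 205, 214]
  LmaII (CACTA, off=2): starts [62, 131, 196, 219] → cuts [64, 133, 198, 221]
  RvuIII (CGGGT, off=3): starts [30, 67, 91, 125, 149, 209] → cuts [33, 70, 94, 128, 152, 212]
  YnoX (CCTAG, off=2): starts [37, 44, 106, 183] → cuts [39, 46, 108, 185]

Pooled cuts: [8, 28, 33, 39, 46, 64, 70, 85, 94, 102, 108, 121, 128, 133, 152, 172, 177, 185, 193, 198, 205, 212, 214, 221]

Fragment lengths:
  [0,8): 8 bp
  [8,28): 20 bp
  [28,33): 5 bp
  [33,39): 6 bp
  [39,46): 7 bp
  [46,64): 18 bp
  [64,70): 6 bp
  [70,85): 15 bp
  [85,94): 9 bp
  [94,102): 8 bp
  [102,108): 6 bp
  [108,121): 13 bp
  [121,128): 7 bp
  [128,133): 5 bp
  [133,152): 19 bp
  [152,172): 20 bp
  [172,177): 5 bp
  [177,185): 8 bp
  [185,193): 8 bp
  [193,198): 5 bp
  [198,205): 7 bp
  [205,212): 7 bp
  [212,214): 2 bp
  [214,221): 7 bp
  [221,230): 9 bp

[2,5,5,5,5,6,6,6,7,7,7,7,7,8,8,8,8,9,9,13,15,18,19,20,20]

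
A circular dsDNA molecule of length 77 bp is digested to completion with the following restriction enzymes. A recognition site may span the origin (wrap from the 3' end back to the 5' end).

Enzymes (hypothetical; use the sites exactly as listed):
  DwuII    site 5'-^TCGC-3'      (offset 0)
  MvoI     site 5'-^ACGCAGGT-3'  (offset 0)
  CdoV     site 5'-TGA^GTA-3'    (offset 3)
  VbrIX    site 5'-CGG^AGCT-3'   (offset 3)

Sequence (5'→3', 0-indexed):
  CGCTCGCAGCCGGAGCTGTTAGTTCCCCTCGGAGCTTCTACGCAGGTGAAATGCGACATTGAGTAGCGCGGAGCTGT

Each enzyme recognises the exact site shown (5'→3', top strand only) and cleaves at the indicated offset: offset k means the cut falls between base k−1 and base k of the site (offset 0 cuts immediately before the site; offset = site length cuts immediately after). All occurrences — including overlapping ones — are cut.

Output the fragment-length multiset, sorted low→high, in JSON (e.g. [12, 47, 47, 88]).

[4,5,7,9,10,19,23]

Site scan:
  DwuII TCGC/0: at [3, 76] ⇒ [3, 76]
  MvoI ACGCAGGT/0: at [39] ⇒ [39]
  CdoV TGAGTA/3: at [59] ⇒ [62]
  VbrIX CGGAGCT/3: at [10, 29, 68] ⇒ [13, 32, 71]

All cut coordinates (distinct, sorted): [3, 13, 32, 39, 62, 71, 76]

Fragment lengths:
  3→13: 10 bp
  13→32: 19 bp
  32→39: 7 bp
  39→62: 23 bp
  62→71: 9 bp
  71→76: 5 bp
  76→3 (wrap): 77-76+3 = 4 bp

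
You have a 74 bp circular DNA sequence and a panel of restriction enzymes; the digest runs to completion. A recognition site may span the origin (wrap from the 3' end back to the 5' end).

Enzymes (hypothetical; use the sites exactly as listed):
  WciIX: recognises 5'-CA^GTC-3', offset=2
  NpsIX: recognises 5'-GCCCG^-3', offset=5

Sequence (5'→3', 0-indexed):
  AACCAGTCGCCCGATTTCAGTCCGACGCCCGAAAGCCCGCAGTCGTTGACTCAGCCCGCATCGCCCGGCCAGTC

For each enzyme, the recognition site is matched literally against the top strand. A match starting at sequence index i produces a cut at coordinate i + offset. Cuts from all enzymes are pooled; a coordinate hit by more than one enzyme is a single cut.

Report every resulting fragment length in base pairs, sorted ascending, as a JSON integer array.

Scan for sites:
  WciIX CAGTC/2: at [3, 17, 39, 69] ⇒ [5, 19, 41, 71]
  NpsIX GCCCG/5: at [8, 26, 34, 53, 62] ⇒ [13, 31, 39, 58, 67]

All cut coordinates (distinct, sorted): [5, 13, 19, 31, 39, 41, 58, 67, 71]

Fragment lengths:
  5→13: 8 bp
  13→19: 6 bp
  19→31: 12 bp
  31→39: 8 bp
  39→41: 2 bp
  41→58: 17 bp
  58→67: 9 bp
  67→71: 4 bp
  71→5 (wrap): 74-71+5 = 8 bp

[2,4,6,8,8,8,9,12,17]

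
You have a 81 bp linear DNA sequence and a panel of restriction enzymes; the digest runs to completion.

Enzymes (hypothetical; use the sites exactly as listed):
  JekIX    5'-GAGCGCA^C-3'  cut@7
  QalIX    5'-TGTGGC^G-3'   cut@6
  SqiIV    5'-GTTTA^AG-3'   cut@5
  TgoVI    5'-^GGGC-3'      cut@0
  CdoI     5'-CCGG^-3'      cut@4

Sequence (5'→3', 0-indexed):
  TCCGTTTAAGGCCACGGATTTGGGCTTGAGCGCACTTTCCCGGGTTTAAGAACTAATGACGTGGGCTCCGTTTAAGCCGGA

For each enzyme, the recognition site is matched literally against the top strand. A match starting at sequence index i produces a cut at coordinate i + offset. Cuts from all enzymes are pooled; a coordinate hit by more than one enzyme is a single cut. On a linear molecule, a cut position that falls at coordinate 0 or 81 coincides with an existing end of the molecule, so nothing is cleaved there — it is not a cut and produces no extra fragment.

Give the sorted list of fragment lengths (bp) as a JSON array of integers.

[1,5,6,8,9,12,13,13,14]

Per-enzyme occurrences:
  JekIX (GAGCGCAC, off=7): starts [27] → cuts [34]
  QalIX (TGTGGCG, off=6): no sites
  SqiIV (GTTTAAG, off=5): starts [3, 43, 69] → cuts [8, 48, 74]
  TgoVI (GGGC, off=0): starts [21, 62] → cuts [21, 62]
  CdoI (CCGG, off=4): starts [39, 76] → cuts [43, 80]

All cut coordinates (distinct, sorted): [8, 21, 34, 43, 48, 62, 74, 80]

Fragment lengths:
  [0,8): 8 bp
  [8,21): 13 bp
  [21,34): 13 bp
  [34,43): 9 bp
  [43,48): 5 bp
  [48,62): 14 bp
  [62,74): 12 bp
  [74,80): 6 bp
  [80,81): 1 bp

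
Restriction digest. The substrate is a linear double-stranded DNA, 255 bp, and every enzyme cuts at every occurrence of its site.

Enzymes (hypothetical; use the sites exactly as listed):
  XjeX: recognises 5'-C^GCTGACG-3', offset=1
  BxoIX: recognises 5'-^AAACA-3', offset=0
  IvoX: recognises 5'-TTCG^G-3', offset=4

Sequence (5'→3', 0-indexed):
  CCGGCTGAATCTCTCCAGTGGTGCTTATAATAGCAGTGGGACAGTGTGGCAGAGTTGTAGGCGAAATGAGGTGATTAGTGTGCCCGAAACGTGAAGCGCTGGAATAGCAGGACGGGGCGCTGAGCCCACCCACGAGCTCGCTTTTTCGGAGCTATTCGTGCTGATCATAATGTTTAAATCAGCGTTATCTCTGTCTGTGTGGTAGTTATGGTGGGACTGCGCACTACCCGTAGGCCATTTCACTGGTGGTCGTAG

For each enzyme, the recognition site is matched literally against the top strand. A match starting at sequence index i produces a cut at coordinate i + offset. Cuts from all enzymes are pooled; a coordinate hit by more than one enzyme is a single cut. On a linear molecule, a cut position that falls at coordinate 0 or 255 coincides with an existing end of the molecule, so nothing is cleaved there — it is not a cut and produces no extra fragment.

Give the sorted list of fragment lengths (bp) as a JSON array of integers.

Scan for sites:
  XjeX (CGCTGACG, off=1): no sites
  BxoIX (AAACA, off=0): no sites
  IvoX TTCGG/4: at [144] ⇒ [148]

Pooled cuts: [148]

Fragments:
  [0,148): 148 bp
  [148,255): 107 bp

[107,148]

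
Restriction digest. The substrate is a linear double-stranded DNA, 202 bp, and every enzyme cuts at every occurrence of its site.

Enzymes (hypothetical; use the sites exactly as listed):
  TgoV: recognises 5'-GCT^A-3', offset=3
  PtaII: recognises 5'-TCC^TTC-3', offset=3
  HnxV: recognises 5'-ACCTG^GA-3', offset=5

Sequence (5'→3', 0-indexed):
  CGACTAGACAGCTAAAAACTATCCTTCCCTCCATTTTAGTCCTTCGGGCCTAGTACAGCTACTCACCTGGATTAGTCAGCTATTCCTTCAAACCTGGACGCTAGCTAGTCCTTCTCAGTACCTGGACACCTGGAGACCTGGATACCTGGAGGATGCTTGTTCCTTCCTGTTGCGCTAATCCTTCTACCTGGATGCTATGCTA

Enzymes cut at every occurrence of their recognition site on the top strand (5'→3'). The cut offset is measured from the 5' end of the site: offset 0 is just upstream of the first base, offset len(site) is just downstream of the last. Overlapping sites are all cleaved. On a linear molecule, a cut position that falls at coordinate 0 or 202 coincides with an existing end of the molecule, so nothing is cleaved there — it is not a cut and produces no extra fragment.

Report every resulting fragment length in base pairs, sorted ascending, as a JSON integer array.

[1,4,5,5,5,5,6,6,8,8,8,9,9,10,11,12,13,13,13,15,18,18]

Per-enzyme occurrences:
  TgoV GCTA/3: at [10, 57, 78, 99, 103, 173, 193, 198] ⇒ [13, 60, 81, 102, 106, 176, 196, 201]
  PtaII TCCTTC/3: at [21, 39, 83, 108, 160, 178] ⇒ [24, 42, 86, 111, 163, 181]
  HnxV ACCTGGA/5: at [64, 91, 119, 127, 135, 143, 185] ⇒ [69, 96, 124, 132, 140, 148, 190]

All cut coordinates (distinct, sorted): [13, 24, 42, 60, 69, 81, 86, 96, 102, 106, 111, 124, 132, 140, 148, 163, 176, 181, 190, 196, 201]

Fragments:
  [0,13): 13 bp
  [13,24): 11 bp
  [24,42): 18 bp
  [42,60): 18 bp
  [60,69): 9 bp
  [69,81): 12 bp
  [81,86): 5 bp
  [86,96): 10 bp
  [96,102): 6 bp
  [102,106): 4 bp
  [106,111): 5 bp
  [111,124): 13 bp
  [124,132): 8 bp
  [132,140): 8 bp
  [140,148): 8 bp
  [148,163): 15 bp
  [163,176): 13 bp
  [176,181): 5 bp
  [181,190): 9 bp
  [190,196): 6 bp
  [196,201): 5 bp
  [201,202): 1 bp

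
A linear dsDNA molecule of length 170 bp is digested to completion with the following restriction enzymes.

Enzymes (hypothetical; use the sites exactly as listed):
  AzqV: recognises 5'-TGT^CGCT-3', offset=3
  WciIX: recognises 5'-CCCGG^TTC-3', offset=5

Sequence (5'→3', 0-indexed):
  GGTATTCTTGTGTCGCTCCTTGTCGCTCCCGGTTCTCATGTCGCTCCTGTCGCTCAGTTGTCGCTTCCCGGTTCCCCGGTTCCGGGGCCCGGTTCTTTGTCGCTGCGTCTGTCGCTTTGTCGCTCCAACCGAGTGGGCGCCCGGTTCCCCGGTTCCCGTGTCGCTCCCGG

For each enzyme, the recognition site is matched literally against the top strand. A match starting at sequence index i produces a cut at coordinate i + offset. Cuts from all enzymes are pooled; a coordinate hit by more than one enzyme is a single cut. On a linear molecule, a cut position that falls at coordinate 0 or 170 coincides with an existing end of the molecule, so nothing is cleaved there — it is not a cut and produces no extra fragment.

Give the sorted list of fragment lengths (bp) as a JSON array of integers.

[8,8,8,8,9,9,9,9,9,10,10,11,12,13,13,24]

Site scan:
  AzqV TGTCGCT/3: at [10, 20, 38, 47, 58, 97, 109, 117, 158] ⇒ [13, 23, 41, 50, 61, 100, 112, 120, 161]
  WciIX CCCGGTTC/5: at [27, 66, 74, 87, 139, 147] ⇒ [32, 71, 79, 92, 144, 152]

Pooled cuts: [13, 23, 32, 41, 50, 61, 71, 79, 92, 100, 112, 120, 144, 152, 161]

Fragment lengths:
  [0,13): 13 bp
  [13,23): 10 bp
  [23,32): 9 bp
  [32,41): 9 bp
  [41,50): 9 bp
  [50,61): 11 bp
  [61,71): 10 bp
  [71,79): 8 bp
  [79,92): 13 bp
  [92,100): 8 bp
  [100,112): 12 bp
  [112,120): 8 bp
  [120,144): 24 bp
  [144,152): 8 bp
  [152,161): 9 bp
  [161,170): 9 bp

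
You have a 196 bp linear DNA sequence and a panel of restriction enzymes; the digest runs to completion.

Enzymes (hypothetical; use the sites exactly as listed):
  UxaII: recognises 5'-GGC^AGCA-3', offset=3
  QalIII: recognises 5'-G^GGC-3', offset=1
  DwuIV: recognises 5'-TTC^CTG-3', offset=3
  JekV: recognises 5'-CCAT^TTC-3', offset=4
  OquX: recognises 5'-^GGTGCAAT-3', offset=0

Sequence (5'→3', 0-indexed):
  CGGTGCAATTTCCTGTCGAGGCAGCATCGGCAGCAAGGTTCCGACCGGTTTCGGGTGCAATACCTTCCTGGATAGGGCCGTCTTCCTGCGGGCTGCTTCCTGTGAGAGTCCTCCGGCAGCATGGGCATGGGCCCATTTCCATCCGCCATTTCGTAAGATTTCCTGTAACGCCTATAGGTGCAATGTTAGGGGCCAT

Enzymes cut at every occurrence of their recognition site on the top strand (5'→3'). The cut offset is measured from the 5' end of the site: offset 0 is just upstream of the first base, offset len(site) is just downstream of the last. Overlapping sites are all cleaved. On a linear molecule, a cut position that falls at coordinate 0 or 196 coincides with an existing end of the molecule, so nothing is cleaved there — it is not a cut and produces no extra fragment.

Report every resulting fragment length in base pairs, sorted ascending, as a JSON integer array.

[1,5,6,6,6,7,8,9,9,10,10,11,13,13,14,14,14,18,22]

Site scan:
  UxaII GGCAGCA/3: at [19, 28, 114] ⇒ [22, 31, 117]
  QalIII GGGC/1: at [74, 89, 122, 128, 189] ⇒ [75, 90, 123, 129, 190]
  DwuIV TTCCTG/3: at [9, 64, 82, 96, 159] ⇒ [12, 67, 85, 99, 162]
  JekV CCATTTC/4: at [132, 145] ⇒ [136, 149]
  OquX GGTGCAAT/0: at [1, 53, 176] ⇒ [1, 53, 176]

All cut coordinates (distinct, sorted): [1, 12, 22, 31, 53, 67, 75, 85, 90, 99, 117, 123, 129, 136, 149, 162, 176, 190]

Fragment lengths:
  [0,1): 1 bp
  [1,12): 11 bp
  [12,22): 10 bp
  [22,31): 9 bp
  [31,53): 22 bp
  [53,67): 14 bp
  [67,75): 8 bp
  [75,85): 10 bp
  [85,90): 5 bp
  [90,99): 9 bp
  [99,117): 18 bp
  [117,123): 6 bp
  [123,129): 6 bp
  [129,136): 7 bp
  [136,149): 13 bp
  [149,162): 13 bp
  [162,176): 14 bp
  [176,190): 14 bp
  [190,196): 6 bp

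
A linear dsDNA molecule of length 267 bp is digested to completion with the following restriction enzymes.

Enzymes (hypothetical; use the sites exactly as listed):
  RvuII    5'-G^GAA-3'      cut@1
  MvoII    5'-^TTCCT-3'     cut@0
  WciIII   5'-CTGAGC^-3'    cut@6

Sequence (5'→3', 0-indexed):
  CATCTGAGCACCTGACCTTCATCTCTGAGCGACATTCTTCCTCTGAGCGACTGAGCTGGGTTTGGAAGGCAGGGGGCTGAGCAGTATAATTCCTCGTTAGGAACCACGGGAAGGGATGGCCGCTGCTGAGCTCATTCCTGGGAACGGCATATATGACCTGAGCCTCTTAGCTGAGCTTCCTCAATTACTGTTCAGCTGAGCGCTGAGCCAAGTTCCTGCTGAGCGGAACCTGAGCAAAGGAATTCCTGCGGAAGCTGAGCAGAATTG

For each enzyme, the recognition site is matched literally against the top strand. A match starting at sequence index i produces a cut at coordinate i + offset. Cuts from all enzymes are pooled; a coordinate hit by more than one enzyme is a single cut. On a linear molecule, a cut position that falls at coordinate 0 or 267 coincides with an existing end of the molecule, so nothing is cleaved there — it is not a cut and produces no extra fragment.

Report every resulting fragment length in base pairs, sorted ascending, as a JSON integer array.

[1,3,3,4,4,7,7,7,7,7,8,8,8,9,9,10,10,11,11,12,13,18,21,22,22,25]

Per-enzyme occurrences:
  RvuII (GGAA, off=1): starts [63, 99, 108, 140, 224, 238, 249] → cuts [64, 100, 109, 141, 225, 239, 250]
  MvoII (TTCCT, off=0): starts [37, 89, 134, 176, 212, 242] → cuts [37, 89, 134, 176, 212, 242]
  WciIII (CTGAGC, off=6): starts [3, 24, 42, 50, 76, 125, 157, 170, 195, 202, 218, 229, 254] → cuts [9, 30, 48, 56, 82, 131, 163, 176, 201, 208, 224, 235, 260]

Pooled cuts: [9, 30, 37, 48, 56, 64, 82, 89, 100, 109, 131, 134, 141, 163, 176, 201, 208, 212, 224, 225, 235, 239, 242, 250, 260]

Fragment lengths:
  [0,9): 9 bp
  [9,30): 21 bp
  [30,37): 7 bp
  [37,48): 11 bp
  [48,56): 8 bp
  [56,64): 8 bp
  [64,82): 18 bp
  [82,89): 7 bp
  [89,100): 11 bp
  [100,109): 9 bp
  [109,131): 22 bp
  [131,134): 3 bp
  [134,141): 7 bp
  [141,163): 22 bp
  [163,176): 13 bp
  [176,201): 25 bp
  [201,208): 7 bp
  [208,212): 4 bp
  [212,224): 12 bp
  [224,225): 1 bp
  [225,235): 10 bp
  [235,239): 4 bp
  [239,242): 3 bp
  [242,250): 8 bp
  [250,260): 10 bp
  [260,267): 7 bp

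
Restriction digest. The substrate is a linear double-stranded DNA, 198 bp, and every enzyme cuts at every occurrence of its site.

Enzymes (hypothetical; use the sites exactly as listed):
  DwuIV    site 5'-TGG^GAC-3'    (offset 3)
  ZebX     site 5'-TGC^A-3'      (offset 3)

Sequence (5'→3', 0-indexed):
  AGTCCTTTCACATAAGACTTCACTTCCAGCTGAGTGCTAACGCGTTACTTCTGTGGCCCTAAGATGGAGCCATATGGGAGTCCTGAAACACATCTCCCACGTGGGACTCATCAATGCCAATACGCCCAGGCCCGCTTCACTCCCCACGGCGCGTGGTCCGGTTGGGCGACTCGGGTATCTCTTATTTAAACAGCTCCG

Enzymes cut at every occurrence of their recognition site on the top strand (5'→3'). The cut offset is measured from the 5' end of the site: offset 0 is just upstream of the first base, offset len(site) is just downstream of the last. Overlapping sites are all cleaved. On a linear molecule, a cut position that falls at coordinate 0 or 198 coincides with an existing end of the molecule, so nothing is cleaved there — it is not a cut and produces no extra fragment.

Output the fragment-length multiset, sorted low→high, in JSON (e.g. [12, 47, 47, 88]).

Site scan:
  DwuIV (TGGGAC, off=3): starts [101] → cuts [104]
  ZebX (TGCA, off=3): no sites

All cut coordinates (distinct, sorted): [104]

Fragments:
  [0,104): 104 bp
  [104,198): 94 bp

[94,104]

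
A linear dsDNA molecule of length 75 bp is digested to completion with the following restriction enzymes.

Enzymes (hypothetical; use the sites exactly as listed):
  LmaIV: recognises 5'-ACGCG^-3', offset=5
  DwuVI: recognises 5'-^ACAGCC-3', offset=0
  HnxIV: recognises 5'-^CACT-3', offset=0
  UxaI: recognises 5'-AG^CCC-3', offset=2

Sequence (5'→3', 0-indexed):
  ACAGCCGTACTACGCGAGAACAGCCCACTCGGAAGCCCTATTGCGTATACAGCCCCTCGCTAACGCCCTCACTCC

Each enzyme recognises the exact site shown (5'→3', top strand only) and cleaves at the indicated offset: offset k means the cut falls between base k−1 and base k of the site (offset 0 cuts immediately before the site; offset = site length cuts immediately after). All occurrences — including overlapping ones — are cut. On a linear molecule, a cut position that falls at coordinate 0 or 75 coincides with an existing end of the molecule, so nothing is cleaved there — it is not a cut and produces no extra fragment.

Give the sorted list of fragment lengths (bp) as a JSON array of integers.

Site scan:
  LmaIV ACGCG/5: at [11] ⇒ [16]
  DwuVI ACAGCC/0: at [0, 19, 48] ⇒ [19, 48] (position 0 is a terminus of the linear molecule — no cut)
  HnxIV CACT/0: at [25, 69] ⇒ [25, 69]
  UxaI AGCCC/2: at [21, 33, 50] ⇒ [23, 35, 52]

Pooled cuts: [16, 19, 23, 25, 35, 48, 52, 69]

Fragments:
  [0,16): 16 bp
  [16,19): 3 bp
  [19,23): 4 bp
  [23,25): 2 bp
  [25,35): 10 bp
  [35,48): 13 bp
  [48,52): 4 bp
  [52,69): 17 bp
  [69,75): 6 bp

[2,3,4,4,6,10,13,16,17]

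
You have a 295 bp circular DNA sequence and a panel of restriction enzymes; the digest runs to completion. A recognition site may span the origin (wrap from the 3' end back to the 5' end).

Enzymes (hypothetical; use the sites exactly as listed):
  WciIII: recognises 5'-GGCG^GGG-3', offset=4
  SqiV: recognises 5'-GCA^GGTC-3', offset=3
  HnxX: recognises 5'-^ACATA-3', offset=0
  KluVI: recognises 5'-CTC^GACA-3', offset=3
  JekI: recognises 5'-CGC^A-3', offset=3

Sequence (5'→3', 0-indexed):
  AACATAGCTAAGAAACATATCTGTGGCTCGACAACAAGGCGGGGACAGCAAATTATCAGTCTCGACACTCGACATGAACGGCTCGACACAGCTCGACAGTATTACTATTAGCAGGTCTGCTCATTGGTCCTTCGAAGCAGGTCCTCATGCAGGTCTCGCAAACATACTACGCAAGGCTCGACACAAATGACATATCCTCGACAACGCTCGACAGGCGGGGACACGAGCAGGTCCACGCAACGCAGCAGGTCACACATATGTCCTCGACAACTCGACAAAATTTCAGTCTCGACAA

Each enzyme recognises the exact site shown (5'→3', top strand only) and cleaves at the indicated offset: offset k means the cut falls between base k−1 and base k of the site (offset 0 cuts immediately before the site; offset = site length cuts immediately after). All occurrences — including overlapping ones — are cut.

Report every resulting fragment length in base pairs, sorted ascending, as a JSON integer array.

[2,4,5,6,6,7,7,8,8,8,9,10,10,10,10,11,12,12,12,12,13,14,15,17,19,22,26]

Per-enzyme occurrences:
  WciIII (GGCGGGG, off=4): starts [37, 213] → cuts [41, 217]
  SqiV (GCAGGTC, off=3): starts [110, 136, 148, 226, 244] → cuts [113, 139, 151, 229, 247]
  HnxX (ACATA, off=0): starts [1, 14, 161, 189, 253] → cuts [1, 14, 161, 189, 253]
  KluVI (CTCGACA, off=3): starts [26, 60, 67, 81, 91, 176, 196, 206, 262, 270, 287] → cuts [29, 63, 70, 84, 94, 179, 199, 209, 265, 273, 290]
  JekI (CGCA, off=3): starts [156, 169, 235, 240] → cuts [159, 172, 238, 243]

All cut coordinates (distinct, sorted): [1, 14, 29, 41, 63, 70, 84, 94, 113, 139, 151, 159, 161, 172, 179, 189, 199, 209, 217, 229, 238, 243, 247, 253, 265, 273, 290]

Fragment lengths:
  1→14: 13 bp
  14→29: 15 bp
  29→41: 12 bp
  41→63: 22 bp
  63→70: 7 bp
  70→84: 14 bp
  84→94: 10 bp
  94→113: 19 bp
  113→139: 26 bp
  139→151: 12 bp
  151→159: 8 bp
  159→161: 2 bp
  161→172: 11 bp
  172→179: 7 bp
  179→189: 10 bp
  189→199: 10 bp
  199→209: 10 bp
  209→217: 8 bp
  217→229: 12 bp
  229→238: 9 bp
  238→243: 5 bp
  243→247: 4 bp
  247→253: 6 bp
  253→265: 12 bp
  265→273: 8 bp
  273→290: 17 bp
  290→1 (wrap): 295-290+1 = 6 bp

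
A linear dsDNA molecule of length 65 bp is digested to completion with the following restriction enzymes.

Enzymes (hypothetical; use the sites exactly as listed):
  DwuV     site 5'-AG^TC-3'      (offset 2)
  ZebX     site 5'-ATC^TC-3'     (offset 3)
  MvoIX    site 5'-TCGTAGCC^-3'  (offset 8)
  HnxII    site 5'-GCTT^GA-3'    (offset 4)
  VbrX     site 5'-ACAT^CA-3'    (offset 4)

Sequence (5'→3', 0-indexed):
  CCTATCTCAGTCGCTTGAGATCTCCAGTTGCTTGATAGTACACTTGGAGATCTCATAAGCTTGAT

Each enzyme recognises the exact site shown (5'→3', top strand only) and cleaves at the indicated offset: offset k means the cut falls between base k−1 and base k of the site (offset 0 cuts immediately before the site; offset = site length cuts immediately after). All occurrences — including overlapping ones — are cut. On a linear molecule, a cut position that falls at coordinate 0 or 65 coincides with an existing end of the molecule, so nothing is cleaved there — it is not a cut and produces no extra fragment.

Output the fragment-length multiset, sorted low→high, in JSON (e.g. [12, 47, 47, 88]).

[3,4,6,6,6,10,11,19]

Scan for sites:
  DwuV AGTC/2: at [8] ⇒ [10]
  ZebX ATCTC/3: at [3, 19, 49] ⇒ [6, 22, 52]
  MvoIX (TCGTAGCC, off=8): no sites
  HnxII GCTTGA/4: at [12, 29, 58] ⇒ [16, 33, 62]
  VbrX (ACATCA, off=4): no sites

All cut coordinates (distinct, sorted): [6, 10, 16, 22, 33, 52, 62]

Fragments:
  [0,6): 6 bp
  [6,10): 4 bp
  [10,16): 6 bp
  [16,22): 6 bp
  [22,33): 11 bp
  [33,52): 19 bp
  [52,62): 10 bp
  [62,65): 3 bp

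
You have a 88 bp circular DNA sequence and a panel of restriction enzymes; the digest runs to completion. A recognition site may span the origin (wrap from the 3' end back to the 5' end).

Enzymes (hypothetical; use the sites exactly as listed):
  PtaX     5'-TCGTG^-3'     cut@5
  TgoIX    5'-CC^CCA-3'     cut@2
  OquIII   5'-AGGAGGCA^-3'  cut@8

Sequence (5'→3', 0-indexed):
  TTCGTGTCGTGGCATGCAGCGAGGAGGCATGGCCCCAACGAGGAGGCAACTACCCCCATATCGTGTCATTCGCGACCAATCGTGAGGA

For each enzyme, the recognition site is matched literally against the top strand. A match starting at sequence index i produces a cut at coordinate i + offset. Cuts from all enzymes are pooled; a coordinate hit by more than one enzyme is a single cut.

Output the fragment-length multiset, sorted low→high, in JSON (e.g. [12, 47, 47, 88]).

[5,5,7,10,10,14,18,19]

Scan for sites:
  PtaX (TCGTG, off=5): starts [1, 6, 60, 79] → cuts [6, 11, 65, 84]
  TgoIX (CCCCA, off=2): starts [32, 53] → cuts [34, 55]
  OquIII (AGGAGGCA, off=8): starts [21, 40] → cuts [29, 48]

Pooled cuts: [6, 11, 29, 34, 48, 55, 65, 84]

Fragments:
  6→11: 5 bp
  11→29: 18 bp
  29→34: 5 bp
  34→48: 14 bp
  48→55: 7 bp
  55→65: 10 bp
  65→84: 19 bp
  84→6 (wrap): 88-84+6 = 10 bp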